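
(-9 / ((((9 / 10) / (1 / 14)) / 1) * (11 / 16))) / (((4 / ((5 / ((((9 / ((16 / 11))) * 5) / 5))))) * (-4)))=400 / 7623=0.05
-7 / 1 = -7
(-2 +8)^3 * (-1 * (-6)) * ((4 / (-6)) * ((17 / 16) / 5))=-183.60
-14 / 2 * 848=-5936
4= 4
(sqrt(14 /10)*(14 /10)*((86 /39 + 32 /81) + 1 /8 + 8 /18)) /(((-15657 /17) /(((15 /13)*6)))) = -186907*sqrt(35) /28016820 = -0.04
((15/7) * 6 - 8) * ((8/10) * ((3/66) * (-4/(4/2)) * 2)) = -272/385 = -0.71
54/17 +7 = 173/17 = 10.18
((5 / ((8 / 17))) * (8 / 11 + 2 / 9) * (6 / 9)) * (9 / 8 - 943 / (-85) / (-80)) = 315229 / 47520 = 6.63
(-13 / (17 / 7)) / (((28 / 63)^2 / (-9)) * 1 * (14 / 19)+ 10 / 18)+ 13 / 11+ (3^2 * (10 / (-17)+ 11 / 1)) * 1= 118700573 / 1397077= 84.96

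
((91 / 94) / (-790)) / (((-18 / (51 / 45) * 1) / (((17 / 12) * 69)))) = 604877 / 80200800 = 0.01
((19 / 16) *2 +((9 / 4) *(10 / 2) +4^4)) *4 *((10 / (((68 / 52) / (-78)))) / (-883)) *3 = 32807970 / 15011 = 2185.60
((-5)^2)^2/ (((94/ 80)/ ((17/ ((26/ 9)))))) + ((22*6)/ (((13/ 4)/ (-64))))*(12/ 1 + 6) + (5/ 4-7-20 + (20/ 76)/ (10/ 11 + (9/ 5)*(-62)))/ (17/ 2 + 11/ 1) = -1542852737073/ 35337796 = -43660.13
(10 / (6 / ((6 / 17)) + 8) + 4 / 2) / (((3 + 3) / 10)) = 4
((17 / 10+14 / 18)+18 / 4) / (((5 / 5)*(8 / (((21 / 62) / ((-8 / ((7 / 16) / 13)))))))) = -7693 / 6190080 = -0.00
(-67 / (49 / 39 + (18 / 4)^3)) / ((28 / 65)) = -339690 / 201761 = -1.68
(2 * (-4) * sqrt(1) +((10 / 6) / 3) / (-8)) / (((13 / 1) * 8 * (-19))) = 581 / 142272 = 0.00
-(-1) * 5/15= 1/3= 0.33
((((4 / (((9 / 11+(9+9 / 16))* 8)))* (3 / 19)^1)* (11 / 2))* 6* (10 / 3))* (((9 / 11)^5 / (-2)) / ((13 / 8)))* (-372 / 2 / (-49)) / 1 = -1171532160 / 3270145879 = -0.36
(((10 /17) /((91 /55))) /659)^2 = 302500 /1039325197729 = 0.00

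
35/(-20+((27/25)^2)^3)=-8544921875/4495392011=-1.90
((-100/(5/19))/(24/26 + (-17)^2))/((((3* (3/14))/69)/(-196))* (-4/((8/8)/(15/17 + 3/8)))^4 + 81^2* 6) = -416633857902080/12513381961399157061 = -0.00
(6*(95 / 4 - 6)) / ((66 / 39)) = 2769 / 44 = 62.93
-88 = -88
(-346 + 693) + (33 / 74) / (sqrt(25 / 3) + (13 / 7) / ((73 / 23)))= 43084965*sqrt(3) / 463226828 + 160724583205 / 463226828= 347.13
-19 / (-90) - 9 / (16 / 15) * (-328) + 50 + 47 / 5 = 25444 / 9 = 2827.11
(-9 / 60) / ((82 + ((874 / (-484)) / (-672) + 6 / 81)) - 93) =1097712 / 79937135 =0.01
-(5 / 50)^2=-1 / 100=-0.01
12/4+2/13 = 41/13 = 3.15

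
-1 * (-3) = 3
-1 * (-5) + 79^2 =6246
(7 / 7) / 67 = 1 / 67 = 0.01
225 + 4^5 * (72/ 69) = 29751/ 23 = 1293.52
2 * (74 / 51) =148 / 51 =2.90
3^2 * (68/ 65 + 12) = 7632/ 65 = 117.42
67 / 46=1.46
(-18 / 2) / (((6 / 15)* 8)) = -45 / 16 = -2.81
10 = 10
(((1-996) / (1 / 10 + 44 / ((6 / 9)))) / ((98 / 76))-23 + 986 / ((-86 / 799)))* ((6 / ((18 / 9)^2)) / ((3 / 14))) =-12806544844 / 198961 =-64367.11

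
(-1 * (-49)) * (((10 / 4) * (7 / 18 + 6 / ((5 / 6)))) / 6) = 33467 / 216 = 154.94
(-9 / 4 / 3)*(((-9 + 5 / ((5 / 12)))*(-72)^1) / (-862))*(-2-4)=486 / 431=1.13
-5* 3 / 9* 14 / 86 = -35 / 129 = -0.27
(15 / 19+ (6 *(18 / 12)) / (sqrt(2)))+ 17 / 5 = 10.55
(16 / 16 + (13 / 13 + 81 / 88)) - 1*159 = -13735 / 88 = -156.08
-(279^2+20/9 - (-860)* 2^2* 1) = -731549/9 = -81283.22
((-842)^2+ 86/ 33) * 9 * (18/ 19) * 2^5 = 40428111744/ 209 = 193435941.36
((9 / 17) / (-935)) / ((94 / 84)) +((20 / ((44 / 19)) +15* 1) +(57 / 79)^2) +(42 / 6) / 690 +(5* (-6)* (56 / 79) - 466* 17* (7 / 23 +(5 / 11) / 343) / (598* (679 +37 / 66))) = 8567404098669094633919 / 2959573282453031634390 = 2.89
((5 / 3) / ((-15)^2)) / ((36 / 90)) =1 / 54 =0.02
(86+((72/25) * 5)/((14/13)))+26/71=247848/2485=99.74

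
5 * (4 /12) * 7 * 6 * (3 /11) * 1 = 19.09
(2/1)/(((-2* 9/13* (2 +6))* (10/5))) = -0.09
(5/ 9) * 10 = 50/ 9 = 5.56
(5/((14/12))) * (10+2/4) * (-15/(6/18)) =-2025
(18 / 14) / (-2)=-9 / 14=-0.64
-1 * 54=-54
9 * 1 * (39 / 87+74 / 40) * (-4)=-11997 / 145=-82.74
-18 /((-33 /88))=48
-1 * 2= -2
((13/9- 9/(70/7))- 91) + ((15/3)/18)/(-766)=-2078677/22980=-90.46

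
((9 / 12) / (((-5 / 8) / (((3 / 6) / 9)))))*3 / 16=-1 / 80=-0.01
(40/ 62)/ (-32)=-5/ 248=-0.02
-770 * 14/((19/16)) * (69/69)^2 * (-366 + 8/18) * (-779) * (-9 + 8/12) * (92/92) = 581645680000/27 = 21542432592.59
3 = 3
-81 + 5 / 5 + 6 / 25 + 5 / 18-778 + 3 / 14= -1350197 / 1575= -857.27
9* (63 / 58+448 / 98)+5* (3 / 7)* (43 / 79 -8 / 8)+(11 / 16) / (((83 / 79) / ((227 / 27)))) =31881419747 / 575022672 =55.44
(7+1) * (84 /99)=6.79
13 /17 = 0.76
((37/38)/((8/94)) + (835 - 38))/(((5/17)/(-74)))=-77293407/380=-203403.70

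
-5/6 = -0.83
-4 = -4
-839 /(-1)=839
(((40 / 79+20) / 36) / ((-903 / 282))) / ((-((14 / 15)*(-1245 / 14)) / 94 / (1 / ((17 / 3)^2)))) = -3578580 / 570386873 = -0.01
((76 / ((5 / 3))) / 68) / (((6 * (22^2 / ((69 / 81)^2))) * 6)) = 0.00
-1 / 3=-0.33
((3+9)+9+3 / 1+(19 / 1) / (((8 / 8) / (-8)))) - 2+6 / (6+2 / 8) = -3226 / 25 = -129.04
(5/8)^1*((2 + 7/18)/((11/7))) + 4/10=10693/7920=1.35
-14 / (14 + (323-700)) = 14 / 363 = 0.04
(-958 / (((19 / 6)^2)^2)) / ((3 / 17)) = -7035552 / 130321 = -53.99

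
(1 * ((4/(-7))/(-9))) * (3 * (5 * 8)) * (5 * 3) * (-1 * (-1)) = 800/7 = 114.29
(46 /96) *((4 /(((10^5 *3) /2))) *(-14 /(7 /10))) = -23 /90000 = -0.00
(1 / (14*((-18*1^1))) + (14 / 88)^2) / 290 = 2603 / 35370720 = 0.00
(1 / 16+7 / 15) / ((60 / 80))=127 / 180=0.71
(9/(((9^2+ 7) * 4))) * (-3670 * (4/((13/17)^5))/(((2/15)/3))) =-1055202225975/32673784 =-32295.07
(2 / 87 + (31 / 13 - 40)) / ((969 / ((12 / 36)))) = -2501 / 193401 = -0.01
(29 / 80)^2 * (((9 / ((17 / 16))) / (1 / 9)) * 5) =68121 / 1360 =50.09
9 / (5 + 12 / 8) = 1.38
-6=-6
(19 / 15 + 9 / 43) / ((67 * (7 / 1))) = 136 / 43215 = 0.00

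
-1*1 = -1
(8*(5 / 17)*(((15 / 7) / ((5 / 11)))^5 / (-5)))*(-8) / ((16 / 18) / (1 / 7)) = 1408.85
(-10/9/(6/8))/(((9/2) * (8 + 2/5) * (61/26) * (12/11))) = -14300/933849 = -0.02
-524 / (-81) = 6.47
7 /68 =0.10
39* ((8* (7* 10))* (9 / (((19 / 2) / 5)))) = 1965600 / 19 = 103452.63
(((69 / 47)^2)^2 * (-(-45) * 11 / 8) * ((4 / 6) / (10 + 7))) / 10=748014993 / 663636616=1.13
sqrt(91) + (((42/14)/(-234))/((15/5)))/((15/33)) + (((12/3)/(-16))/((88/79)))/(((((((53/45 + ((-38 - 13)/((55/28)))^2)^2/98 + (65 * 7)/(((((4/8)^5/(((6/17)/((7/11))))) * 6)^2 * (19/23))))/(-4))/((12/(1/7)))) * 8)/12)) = 5613111580535948192/2210194560102805534635 + sqrt(91) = 9.54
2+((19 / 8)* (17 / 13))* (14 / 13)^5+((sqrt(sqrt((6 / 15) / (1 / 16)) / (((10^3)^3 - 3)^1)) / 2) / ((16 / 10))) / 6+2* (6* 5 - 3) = 2^(1 / 4)* 5^(3 / 4)* sqrt(999999997) / 47999999856+292015948 / 4826809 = 60.50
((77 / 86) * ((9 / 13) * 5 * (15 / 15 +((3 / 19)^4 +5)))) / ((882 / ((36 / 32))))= 387093465 / 16318274336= 0.02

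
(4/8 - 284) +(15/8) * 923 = 11577/8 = 1447.12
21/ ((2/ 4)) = 42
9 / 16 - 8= -119 / 16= -7.44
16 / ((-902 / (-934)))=7472 / 451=16.57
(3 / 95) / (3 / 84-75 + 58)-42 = -1895334 / 45125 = -42.00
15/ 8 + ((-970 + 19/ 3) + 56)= -21739/ 24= -905.79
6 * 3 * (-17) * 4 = -1224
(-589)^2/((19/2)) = 36518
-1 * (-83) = 83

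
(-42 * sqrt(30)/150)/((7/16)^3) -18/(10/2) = -4096 * sqrt(30)/1225 -18/5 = -21.91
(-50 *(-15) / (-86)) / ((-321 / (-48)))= -6000 / 4601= -1.30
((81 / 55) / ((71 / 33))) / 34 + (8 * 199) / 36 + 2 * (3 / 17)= 4844387 / 108630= 44.60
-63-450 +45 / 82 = -512.45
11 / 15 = 0.73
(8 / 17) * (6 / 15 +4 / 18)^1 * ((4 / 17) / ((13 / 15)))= 896 / 11271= 0.08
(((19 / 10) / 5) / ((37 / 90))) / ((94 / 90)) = 1539 / 1739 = 0.88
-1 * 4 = -4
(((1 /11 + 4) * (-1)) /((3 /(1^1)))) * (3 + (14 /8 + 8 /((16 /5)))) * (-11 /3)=145 /4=36.25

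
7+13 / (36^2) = 9085 / 1296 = 7.01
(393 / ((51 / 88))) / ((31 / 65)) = 749320 / 527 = 1421.86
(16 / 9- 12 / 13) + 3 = 451 / 117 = 3.85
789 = 789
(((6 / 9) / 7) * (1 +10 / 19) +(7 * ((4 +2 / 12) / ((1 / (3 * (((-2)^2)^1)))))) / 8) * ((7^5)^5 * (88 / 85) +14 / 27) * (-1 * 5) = -49364917387839224324800907 / 162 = -304721712270612495832104.40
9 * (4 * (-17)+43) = -225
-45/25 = -9/5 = -1.80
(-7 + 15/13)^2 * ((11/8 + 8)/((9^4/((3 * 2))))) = 36100/123201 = 0.29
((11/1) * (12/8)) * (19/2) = 627/4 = 156.75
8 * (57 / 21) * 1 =152 / 7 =21.71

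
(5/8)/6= 5/48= 0.10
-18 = -18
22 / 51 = 0.43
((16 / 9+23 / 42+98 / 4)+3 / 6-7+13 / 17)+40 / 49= 328465 / 14994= 21.91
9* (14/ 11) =126/ 11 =11.45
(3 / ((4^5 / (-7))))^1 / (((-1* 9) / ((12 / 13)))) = 7 / 3328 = 0.00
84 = 84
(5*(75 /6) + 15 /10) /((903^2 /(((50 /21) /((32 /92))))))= 9200 /17123589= 0.00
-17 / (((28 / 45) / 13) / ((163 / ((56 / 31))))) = -50252085 / 1568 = -32048.52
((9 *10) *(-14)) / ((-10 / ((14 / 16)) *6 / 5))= 735 / 8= 91.88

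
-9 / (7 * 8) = -9 / 56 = -0.16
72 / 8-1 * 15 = -6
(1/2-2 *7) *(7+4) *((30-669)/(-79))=-189783/158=-1201.16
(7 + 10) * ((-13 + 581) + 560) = 19176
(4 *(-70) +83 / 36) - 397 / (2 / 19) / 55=-685609 / 1980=-346.27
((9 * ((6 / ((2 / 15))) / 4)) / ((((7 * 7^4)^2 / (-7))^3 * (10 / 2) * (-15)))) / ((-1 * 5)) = -27 / 6571236236353428013954300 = -0.00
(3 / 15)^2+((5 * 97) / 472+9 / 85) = 235389 / 200600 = 1.17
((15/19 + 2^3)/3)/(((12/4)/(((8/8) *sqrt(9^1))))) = 167/57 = 2.93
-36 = -36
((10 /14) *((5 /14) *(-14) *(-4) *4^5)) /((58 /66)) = 3379200 /203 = 16646.31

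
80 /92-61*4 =-5592 /23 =-243.13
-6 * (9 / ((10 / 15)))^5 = -43046721 / 16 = -2690420.06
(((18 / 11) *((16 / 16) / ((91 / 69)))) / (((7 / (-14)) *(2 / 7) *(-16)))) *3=1863 / 1144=1.63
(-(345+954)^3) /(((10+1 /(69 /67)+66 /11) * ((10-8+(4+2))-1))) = -151243439031 /8197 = -18451072.23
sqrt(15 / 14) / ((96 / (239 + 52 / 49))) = 3921*sqrt(210) / 21952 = 2.59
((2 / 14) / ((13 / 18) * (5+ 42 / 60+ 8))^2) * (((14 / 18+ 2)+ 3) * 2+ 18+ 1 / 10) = 0.04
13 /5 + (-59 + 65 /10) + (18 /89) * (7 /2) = -43781 /890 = -49.19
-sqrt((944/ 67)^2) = -944/ 67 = -14.09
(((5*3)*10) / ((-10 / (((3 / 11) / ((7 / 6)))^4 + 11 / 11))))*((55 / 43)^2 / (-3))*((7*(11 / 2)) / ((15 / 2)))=881450425 / 20928831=42.12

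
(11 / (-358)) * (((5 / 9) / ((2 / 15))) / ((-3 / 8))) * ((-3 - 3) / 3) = -1100 / 1611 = -0.68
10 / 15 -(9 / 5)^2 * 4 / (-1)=1022 / 75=13.63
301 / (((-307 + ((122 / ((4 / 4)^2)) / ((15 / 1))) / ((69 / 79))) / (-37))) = 11526795 / 308107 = 37.41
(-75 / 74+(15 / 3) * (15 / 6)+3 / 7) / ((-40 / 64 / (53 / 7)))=-1308464 / 9065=-144.34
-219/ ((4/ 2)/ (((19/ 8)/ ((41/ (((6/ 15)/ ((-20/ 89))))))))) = 11.29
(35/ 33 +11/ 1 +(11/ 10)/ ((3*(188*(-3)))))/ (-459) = -2244599/ 85429080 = -0.03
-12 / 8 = -3 / 2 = -1.50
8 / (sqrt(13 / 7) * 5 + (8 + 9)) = 476 / 849 - 20 * sqrt(91) / 849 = 0.34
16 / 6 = 8 / 3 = 2.67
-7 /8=-0.88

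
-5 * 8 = -40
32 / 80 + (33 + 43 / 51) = 8732 / 255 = 34.24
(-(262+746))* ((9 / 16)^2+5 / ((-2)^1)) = 35217 / 16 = 2201.06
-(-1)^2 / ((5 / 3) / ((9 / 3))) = -9 / 5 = -1.80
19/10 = 1.90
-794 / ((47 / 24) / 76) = -1448256 / 47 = -30813.96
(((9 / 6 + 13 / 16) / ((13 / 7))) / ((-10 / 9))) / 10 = -2331 / 20800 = -0.11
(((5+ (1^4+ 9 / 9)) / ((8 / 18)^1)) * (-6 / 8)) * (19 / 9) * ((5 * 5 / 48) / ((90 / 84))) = -4655 / 384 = -12.12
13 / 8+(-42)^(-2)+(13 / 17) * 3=235087 / 59976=3.92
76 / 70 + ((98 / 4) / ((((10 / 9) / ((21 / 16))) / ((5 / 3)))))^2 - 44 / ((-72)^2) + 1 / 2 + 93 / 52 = 351720343319 / 150958080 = 2329.92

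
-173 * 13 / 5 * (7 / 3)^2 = -110201 / 45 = -2448.91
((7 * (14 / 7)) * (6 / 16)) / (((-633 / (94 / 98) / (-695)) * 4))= 32665 / 23632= 1.38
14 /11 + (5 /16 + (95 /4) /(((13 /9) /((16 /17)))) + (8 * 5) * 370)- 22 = 575468667 /38896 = 14795.06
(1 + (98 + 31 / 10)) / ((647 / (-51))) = -8.05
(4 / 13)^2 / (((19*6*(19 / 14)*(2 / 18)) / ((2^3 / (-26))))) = -1344 / 793117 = -0.00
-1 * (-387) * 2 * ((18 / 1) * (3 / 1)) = 41796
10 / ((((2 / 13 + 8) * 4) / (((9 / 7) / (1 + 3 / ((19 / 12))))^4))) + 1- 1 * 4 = -2783551290447 / 931555586500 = -2.99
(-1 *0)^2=0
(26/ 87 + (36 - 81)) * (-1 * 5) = 19445/ 87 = 223.51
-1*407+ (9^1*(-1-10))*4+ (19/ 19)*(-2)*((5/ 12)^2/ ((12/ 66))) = -804.91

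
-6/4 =-3/2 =-1.50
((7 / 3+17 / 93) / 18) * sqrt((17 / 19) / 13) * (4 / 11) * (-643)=-2572 * sqrt(4199) / 19437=-8.57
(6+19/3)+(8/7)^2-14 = -53/147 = -0.36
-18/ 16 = -9/ 8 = -1.12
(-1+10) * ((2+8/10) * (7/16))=441/40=11.02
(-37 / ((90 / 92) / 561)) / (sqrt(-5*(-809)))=-333.62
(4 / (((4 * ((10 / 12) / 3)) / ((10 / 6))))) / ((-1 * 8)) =-3 / 4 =-0.75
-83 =-83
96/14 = 48/7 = 6.86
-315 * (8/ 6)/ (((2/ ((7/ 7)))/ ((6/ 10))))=-126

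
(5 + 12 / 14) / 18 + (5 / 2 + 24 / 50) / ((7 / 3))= 2524 / 1575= 1.60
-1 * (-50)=50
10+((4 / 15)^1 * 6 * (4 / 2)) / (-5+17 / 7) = 394 / 45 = 8.76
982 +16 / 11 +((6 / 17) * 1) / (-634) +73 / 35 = 985.54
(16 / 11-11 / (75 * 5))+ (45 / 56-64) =-14269151 / 231000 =-61.77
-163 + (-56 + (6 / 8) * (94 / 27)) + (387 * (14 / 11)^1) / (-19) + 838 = 2240977 / 3762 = 595.69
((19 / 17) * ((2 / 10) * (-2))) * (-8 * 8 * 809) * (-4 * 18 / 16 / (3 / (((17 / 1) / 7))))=-2951232 / 35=-84320.91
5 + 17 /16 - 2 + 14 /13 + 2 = 1485 /208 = 7.14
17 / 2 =8.50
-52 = -52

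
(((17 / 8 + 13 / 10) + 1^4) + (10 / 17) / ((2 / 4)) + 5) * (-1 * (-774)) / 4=2789883 / 1360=2051.38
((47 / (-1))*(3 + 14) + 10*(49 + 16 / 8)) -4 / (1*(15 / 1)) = -289.27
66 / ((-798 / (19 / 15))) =-11 / 105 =-0.10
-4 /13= -0.31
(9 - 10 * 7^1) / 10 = -61 / 10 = -6.10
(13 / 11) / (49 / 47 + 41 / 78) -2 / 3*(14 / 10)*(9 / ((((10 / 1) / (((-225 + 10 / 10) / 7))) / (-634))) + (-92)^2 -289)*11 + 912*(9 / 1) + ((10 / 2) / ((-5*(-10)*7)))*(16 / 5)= -2912592685932 / 11066825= -263182.32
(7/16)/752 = 0.00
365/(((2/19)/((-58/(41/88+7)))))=-242440/9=-26937.78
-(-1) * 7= 7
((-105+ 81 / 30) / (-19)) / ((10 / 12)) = 3069 / 475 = 6.46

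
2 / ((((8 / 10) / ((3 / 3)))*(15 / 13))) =13 / 6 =2.17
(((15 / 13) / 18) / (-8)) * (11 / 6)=-55 / 3744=-0.01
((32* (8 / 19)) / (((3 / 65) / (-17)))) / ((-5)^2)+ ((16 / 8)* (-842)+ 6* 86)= -389456 / 285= -1366.51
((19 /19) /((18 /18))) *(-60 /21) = -20 /7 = -2.86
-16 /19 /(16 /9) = -9 /19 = -0.47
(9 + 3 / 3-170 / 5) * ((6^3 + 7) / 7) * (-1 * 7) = 5352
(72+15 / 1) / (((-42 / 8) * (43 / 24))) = -2784 / 301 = -9.25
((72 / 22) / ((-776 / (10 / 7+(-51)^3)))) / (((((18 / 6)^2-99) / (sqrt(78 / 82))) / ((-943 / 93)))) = 21356581 * sqrt(1599) / 13892340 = 61.47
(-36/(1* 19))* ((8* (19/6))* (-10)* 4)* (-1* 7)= -13440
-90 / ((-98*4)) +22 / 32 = 0.92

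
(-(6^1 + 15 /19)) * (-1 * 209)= 1419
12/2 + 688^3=325660678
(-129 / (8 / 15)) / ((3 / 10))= -3225 / 4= -806.25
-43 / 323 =-0.13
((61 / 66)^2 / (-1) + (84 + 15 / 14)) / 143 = 2567951 / 4360356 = 0.59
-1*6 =-6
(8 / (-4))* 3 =-6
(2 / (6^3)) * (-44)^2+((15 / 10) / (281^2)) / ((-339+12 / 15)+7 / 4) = 85721008862 / 4781957121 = 17.93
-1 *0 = 0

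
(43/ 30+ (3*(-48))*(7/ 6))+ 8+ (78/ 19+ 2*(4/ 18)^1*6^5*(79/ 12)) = 12880597/ 570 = 22597.54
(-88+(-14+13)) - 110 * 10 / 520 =-2369 / 26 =-91.12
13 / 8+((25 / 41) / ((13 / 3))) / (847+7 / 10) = 58743133 / 36145928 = 1.63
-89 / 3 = -29.67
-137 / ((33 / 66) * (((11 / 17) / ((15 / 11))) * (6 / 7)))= -81515 / 121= -673.68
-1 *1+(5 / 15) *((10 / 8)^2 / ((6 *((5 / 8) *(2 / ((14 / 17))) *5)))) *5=-577 / 612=-0.94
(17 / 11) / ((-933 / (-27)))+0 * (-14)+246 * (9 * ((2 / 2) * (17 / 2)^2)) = 1094456889 / 6842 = 159961.54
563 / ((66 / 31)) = 17453 / 66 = 264.44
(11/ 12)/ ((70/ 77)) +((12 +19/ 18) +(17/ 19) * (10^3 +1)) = 6222317/ 6840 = 909.70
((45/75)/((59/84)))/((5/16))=4032/1475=2.73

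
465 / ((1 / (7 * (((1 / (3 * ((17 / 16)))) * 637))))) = 11058320 / 17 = 650489.41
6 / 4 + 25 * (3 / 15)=13 / 2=6.50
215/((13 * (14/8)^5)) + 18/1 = 4152998/218491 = 19.01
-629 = -629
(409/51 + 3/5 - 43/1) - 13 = -12082/255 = -47.38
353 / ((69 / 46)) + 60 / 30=712 / 3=237.33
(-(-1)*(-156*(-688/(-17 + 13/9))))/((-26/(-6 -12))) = -167184/35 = -4776.69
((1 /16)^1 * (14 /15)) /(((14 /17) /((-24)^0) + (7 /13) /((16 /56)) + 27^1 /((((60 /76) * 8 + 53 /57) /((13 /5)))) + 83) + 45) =0.00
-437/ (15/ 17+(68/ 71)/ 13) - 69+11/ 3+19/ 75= -195830802/ 375025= -522.18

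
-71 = -71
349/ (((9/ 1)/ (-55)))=-19195/ 9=-2132.78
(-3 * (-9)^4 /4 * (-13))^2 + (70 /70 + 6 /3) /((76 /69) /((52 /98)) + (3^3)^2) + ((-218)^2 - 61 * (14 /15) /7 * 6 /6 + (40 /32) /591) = 8458540140837447967 /2067002800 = 4092176430.94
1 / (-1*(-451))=1 / 451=0.00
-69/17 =-4.06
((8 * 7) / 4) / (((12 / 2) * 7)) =1 / 3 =0.33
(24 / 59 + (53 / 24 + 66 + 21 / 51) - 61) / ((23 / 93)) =32.46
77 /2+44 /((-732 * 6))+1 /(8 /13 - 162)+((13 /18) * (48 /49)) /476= 258473144815 /6716157462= 38.49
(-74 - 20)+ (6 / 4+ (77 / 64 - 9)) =-6419 / 64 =-100.30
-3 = -3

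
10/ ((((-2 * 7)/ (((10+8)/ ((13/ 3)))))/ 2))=-5.93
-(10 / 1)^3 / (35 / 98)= -2800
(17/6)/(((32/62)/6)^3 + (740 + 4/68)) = 77486391/20239248242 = 0.00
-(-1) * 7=7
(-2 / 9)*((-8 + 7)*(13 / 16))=13 / 72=0.18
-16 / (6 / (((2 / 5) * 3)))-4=-36 / 5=-7.20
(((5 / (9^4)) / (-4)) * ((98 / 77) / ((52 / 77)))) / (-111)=245 / 75740184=0.00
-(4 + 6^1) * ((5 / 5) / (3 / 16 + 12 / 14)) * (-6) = 57.44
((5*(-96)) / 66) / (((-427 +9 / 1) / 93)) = 3720 / 2299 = 1.62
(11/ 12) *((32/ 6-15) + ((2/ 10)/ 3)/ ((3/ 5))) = -473/ 54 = -8.76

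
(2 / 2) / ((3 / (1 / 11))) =1 / 33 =0.03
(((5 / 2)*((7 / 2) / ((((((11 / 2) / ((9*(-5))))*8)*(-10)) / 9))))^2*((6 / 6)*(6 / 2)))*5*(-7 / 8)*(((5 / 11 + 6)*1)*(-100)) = 549522.87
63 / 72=7 / 8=0.88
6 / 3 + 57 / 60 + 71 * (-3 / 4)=-503 / 10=-50.30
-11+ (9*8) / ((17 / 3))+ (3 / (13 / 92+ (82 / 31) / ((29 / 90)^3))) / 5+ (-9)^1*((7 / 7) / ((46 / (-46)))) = 5017105766798 / 468299405195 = 10.71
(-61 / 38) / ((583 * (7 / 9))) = -549 / 155078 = -0.00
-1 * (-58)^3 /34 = 97556 /17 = 5738.59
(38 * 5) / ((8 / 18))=855 / 2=427.50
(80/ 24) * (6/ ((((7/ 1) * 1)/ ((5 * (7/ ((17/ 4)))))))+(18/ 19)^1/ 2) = 8110/ 323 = 25.11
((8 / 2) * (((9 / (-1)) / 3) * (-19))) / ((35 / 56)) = 1824 / 5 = 364.80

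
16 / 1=16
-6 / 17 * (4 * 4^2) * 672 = -258048 / 17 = -15179.29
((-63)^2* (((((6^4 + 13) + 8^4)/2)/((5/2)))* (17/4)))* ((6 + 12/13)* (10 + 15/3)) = 49233361275/26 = 1893590818.27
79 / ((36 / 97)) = 212.86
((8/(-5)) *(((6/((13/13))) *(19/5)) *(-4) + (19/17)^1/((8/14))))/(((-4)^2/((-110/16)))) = -333773/5440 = -61.36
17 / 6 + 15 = 107 / 6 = 17.83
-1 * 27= -27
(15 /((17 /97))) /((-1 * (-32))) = 1455 /544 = 2.67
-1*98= -98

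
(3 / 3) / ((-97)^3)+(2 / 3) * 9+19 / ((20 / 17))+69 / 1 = 1663802859 / 18253460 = 91.15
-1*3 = -3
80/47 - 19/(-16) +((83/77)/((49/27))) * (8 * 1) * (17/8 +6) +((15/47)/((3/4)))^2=5557871223/133352912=41.68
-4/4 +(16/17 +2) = 33/17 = 1.94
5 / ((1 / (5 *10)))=250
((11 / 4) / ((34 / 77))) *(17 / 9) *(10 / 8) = 4235 / 288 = 14.70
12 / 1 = 12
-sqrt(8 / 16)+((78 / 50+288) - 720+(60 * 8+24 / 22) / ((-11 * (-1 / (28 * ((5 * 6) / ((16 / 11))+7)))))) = 101031969 / 3025 - sqrt(2) / 2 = 33398.29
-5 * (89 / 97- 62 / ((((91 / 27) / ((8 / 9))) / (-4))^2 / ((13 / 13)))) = 273440075 / 803257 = 340.41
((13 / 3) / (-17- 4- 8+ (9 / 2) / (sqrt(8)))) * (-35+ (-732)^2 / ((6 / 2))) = -2154304672 / 80493- 27857388 * sqrt(2) / 26831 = -28232.19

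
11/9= 1.22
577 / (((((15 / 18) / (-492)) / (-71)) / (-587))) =-70988600808 / 5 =-14197720161.60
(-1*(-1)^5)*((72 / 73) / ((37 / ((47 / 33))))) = 0.04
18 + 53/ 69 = 1295/ 69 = 18.77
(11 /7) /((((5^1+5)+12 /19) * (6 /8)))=418 /2121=0.20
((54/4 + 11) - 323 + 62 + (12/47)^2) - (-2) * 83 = -311181/4418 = -70.43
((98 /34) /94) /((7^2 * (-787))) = -1 /1257626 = -0.00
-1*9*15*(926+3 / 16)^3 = -439329597559965 / 4096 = -107258202529.29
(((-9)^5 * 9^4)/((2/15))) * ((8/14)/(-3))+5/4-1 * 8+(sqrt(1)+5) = 15496819539/28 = 553457840.68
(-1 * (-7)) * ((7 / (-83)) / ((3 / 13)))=-637 / 249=-2.56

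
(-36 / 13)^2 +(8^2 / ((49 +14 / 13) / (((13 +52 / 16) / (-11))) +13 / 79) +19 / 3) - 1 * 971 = -1094779075658 / 1141708737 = -958.90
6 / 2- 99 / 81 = 16 / 9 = 1.78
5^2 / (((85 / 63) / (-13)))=-4095 / 17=-240.88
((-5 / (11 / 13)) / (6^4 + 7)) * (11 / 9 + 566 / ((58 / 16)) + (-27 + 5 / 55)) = -24344125 / 41150043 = -0.59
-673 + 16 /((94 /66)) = -31103 /47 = -661.77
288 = 288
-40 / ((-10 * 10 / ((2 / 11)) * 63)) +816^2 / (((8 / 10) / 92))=265326969604 / 3465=76573440.00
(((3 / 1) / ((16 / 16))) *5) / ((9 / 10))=50 / 3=16.67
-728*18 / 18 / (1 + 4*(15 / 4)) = -45.50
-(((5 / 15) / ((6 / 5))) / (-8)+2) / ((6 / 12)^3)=-283 / 18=-15.72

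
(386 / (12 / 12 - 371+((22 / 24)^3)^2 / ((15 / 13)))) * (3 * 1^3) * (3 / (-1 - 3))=38899906560 / 16549180907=2.35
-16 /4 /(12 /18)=-6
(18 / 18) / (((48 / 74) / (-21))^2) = 67081 / 64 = 1048.14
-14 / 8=-7 / 4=-1.75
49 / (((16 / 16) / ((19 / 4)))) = 931 / 4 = 232.75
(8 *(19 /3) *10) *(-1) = -1520 /3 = -506.67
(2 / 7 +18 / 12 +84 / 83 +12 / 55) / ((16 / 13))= 2505737 / 1022560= 2.45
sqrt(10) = 3.16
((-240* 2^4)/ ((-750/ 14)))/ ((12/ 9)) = 1344/ 25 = 53.76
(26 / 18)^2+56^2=254185 / 81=3138.09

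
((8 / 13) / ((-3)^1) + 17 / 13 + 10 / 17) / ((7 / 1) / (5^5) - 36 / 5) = -3503125 / 14912859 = -0.23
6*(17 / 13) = 102 / 13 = 7.85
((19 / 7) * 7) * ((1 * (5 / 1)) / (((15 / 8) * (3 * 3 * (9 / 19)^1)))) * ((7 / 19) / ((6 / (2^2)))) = 2128 / 729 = 2.92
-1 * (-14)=14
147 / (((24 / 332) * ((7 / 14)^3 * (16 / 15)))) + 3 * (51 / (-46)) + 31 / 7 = 9822515 / 644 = 15252.35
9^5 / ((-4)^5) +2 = -55.67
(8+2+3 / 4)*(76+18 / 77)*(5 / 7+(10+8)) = 16532855 / 1078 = 15336.60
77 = 77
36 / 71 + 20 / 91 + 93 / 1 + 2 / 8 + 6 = 2583801 / 25844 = 99.98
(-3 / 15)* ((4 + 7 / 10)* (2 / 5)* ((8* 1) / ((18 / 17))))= -3196 / 1125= -2.84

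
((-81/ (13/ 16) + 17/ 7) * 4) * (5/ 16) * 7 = -44255/ 52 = -851.06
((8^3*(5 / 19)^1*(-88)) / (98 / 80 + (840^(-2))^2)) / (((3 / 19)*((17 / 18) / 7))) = -428249029017600000 / 942561006547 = -454346.22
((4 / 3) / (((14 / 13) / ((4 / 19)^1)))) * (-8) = -832 / 399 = -2.09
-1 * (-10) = 10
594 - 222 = 372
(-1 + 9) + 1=9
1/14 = 0.07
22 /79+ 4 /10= 268 /395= 0.68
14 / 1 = 14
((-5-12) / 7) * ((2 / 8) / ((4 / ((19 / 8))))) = -323 / 896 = -0.36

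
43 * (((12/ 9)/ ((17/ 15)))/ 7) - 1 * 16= -1044/ 119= -8.77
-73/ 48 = -1.52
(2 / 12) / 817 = 1 / 4902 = 0.00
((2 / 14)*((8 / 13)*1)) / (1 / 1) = 8 / 91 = 0.09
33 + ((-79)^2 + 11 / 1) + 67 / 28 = 176047 / 28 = 6287.39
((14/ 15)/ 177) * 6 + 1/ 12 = 407/ 3540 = 0.11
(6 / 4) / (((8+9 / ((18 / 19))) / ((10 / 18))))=1 / 21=0.05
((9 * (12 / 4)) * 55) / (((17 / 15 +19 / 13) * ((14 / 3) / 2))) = 78975 / 322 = 245.26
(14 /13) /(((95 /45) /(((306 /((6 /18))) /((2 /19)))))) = 57834 /13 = 4448.77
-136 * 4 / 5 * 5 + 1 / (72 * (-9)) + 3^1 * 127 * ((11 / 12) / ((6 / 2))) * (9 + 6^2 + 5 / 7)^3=2471831472041 / 222264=11121150.85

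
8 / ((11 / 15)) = 120 / 11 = 10.91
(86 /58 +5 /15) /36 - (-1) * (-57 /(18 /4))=-19757 /1566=-12.62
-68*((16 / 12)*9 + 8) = -1360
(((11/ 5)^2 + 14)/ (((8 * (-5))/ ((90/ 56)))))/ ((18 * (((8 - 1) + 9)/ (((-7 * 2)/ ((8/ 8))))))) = 471/ 12800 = 0.04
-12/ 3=-4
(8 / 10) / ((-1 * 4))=-1 / 5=-0.20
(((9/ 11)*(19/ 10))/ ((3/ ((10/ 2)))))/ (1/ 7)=399/ 22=18.14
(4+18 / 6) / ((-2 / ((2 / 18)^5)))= -7 / 118098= -0.00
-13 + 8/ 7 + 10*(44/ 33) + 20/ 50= 197/ 105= 1.88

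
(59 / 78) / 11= 59 / 858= 0.07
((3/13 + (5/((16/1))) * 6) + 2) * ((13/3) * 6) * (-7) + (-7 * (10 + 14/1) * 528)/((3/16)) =-1895341/4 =-473835.25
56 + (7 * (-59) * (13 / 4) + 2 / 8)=-1286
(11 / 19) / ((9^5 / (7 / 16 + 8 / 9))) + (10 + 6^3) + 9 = 37966147141 / 161558064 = 235.00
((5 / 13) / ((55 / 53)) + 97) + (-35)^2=189099 / 143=1322.37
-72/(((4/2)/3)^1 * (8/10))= -135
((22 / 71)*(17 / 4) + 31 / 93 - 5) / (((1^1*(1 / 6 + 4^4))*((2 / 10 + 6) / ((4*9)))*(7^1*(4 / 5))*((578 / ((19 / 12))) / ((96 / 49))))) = -24401700 / 335340395999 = -0.00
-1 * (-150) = 150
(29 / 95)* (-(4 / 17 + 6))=-3074 / 1615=-1.90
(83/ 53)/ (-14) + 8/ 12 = 1235/ 2226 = 0.55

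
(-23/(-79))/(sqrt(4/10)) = 0.46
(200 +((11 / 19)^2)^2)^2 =680105947903281 / 16983563041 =40044.95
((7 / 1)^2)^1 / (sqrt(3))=49 * sqrt(3) / 3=28.29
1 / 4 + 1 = 5 / 4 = 1.25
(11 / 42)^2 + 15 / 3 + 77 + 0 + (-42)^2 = 3256465 / 1764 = 1846.07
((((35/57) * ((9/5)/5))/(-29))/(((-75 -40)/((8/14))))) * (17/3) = 68/316825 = 0.00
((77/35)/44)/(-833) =-1/16660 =-0.00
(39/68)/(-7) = -39/476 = -0.08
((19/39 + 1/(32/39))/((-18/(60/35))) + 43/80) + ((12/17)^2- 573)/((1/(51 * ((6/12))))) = -14598.42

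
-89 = -89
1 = 1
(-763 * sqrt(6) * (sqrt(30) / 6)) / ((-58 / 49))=37387 * sqrt(5) / 58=1441.38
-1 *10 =-10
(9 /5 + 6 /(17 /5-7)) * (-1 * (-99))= 66 /5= 13.20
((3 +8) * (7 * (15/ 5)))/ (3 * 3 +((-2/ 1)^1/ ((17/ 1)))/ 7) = 27489/ 1069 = 25.71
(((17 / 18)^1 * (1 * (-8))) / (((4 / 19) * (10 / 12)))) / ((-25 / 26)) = 16796 / 375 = 44.79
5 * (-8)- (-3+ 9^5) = -59086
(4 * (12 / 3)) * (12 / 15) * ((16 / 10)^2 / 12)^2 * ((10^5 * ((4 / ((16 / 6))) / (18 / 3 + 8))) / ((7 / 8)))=1048576 / 147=7133.17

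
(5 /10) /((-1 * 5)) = -1 /10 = -0.10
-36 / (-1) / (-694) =-18 / 347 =-0.05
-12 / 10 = -6 / 5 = -1.20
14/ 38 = 7/ 19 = 0.37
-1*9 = -9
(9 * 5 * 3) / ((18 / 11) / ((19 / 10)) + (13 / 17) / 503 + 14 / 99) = 2171398185 / 16151639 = 134.44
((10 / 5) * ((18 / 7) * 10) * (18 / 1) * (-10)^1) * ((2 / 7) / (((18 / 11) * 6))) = -13200 / 49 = -269.39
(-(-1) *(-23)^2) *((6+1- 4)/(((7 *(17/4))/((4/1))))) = 25392/119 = 213.38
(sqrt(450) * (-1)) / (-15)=1.41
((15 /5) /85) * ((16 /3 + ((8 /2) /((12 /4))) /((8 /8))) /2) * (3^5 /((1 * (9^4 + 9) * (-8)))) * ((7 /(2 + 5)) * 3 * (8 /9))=-9 /6205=-0.00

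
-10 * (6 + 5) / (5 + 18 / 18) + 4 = -43 / 3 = -14.33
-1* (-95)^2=-9025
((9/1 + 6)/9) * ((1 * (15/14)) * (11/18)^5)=4026275/26453952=0.15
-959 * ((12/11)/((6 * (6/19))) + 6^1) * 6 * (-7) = 2913442/11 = 264858.36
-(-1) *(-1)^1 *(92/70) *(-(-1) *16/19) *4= -2944/665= -4.43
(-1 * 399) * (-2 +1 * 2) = 0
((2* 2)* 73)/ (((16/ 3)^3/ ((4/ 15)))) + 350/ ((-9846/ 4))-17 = -104786069/ 6301440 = -16.63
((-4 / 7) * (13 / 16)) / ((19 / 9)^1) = -117 / 532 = -0.22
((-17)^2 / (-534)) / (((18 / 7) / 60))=-10115 / 801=-12.63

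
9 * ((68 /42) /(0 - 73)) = -102 /511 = -0.20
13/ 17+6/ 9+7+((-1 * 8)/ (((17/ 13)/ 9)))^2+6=2640800/ 867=3045.91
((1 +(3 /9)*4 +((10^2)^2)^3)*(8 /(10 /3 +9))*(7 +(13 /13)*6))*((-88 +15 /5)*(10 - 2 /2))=-238680000000556920 /37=-6450810810825862.70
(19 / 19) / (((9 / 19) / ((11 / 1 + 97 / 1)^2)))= 24624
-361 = -361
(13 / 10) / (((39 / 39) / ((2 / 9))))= 0.29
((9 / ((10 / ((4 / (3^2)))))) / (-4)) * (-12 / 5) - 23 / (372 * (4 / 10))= 1589 / 18600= 0.09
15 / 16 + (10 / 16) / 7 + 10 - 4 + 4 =11.03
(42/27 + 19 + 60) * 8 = 5800/9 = 644.44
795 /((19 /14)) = 11130 /19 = 585.79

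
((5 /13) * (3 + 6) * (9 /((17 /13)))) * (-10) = -4050 /17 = -238.24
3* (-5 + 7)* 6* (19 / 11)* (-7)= -4788 / 11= -435.27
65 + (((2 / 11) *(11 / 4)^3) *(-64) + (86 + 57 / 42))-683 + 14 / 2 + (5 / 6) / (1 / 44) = -30617 / 42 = -728.98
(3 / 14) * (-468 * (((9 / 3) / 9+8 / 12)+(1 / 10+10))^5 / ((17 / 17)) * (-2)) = 5914554124401 / 175000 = 33797452.14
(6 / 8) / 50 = 3 / 200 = 0.02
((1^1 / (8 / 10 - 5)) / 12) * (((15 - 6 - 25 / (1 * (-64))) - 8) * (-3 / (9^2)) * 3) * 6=445 / 24192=0.02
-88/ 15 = -5.87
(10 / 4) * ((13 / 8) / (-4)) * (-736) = 1495 / 2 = 747.50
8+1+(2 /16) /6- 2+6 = 625 /48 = 13.02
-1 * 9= -9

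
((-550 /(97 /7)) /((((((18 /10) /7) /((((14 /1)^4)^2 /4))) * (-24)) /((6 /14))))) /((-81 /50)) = -44388967700000 /70713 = -627734188.90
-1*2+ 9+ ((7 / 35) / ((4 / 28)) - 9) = -3 / 5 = -0.60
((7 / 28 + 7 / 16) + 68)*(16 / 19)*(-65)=-3759.74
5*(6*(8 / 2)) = 120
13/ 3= 4.33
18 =18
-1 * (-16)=16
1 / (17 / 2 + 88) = 2 / 193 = 0.01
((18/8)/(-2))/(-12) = 3/32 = 0.09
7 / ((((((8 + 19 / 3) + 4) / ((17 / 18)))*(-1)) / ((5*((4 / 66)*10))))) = -1190 / 1089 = -1.09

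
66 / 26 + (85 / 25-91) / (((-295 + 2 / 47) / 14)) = 6.70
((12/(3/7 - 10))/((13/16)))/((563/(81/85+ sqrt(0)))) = -108864/41681705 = -0.00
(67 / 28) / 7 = 67 / 196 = 0.34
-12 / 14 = -6 / 7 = -0.86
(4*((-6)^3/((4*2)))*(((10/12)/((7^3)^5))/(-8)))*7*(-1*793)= -0.00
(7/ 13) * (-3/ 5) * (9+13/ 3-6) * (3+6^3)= -33726/ 65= -518.86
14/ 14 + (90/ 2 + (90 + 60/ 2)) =166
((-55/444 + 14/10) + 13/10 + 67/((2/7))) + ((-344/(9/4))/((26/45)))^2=26359538221/375180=70258.38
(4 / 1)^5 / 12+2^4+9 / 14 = 4283 / 42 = 101.98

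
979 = 979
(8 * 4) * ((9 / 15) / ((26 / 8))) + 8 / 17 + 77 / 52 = 34737 / 4420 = 7.86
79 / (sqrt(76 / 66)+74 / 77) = -675213 / 2027+42581*sqrt(1254) / 4054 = 38.84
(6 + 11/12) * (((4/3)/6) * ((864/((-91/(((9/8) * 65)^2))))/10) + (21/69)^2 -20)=-705748087/88872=-7941.17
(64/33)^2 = 4096/1089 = 3.76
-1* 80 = -80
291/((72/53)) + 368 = 13973/24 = 582.21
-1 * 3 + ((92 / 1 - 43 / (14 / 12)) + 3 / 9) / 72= -3371 / 1512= -2.23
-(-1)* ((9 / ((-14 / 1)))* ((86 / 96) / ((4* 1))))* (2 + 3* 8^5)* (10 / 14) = -31703685 / 3136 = -10109.59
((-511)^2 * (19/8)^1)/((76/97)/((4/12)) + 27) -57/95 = 32961119/1560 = 21128.92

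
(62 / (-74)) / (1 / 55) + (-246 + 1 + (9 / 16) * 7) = -287.14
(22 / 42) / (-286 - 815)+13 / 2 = 300551 / 46242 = 6.50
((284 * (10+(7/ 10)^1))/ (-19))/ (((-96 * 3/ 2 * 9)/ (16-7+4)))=98761/ 61560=1.60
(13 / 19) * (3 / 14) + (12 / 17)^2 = 49575 / 76874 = 0.64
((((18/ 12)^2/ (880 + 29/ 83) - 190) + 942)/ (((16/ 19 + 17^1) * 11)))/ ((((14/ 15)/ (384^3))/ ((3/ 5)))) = 88672920708317184/ 635773369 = 139472530.67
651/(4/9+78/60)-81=45873/157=292.18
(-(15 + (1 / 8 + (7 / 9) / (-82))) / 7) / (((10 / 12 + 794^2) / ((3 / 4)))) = -44621 / 17369795632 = -0.00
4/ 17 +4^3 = 1092/ 17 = 64.24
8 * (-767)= -6136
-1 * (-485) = 485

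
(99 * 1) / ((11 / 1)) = 9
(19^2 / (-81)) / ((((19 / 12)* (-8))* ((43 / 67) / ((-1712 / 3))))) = -1089688 / 3483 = -312.86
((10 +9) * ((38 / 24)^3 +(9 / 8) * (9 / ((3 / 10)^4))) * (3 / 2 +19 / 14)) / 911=205851605 / 2754864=74.72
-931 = -931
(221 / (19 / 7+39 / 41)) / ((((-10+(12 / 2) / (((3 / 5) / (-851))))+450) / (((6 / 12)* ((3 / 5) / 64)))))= -63427 / 1811123200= -0.00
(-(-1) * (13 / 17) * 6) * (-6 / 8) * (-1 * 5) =585 / 34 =17.21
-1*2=-2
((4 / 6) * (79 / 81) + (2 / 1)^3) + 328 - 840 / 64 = 323.53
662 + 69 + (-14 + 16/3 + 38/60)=722.97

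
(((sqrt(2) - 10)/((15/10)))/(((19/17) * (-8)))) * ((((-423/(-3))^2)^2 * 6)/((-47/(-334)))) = 238750332570/19 - 23875033257 * sqrt(2)/19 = 10788733512.41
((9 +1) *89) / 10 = 89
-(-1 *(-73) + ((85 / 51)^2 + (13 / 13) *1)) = -691 / 9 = -76.78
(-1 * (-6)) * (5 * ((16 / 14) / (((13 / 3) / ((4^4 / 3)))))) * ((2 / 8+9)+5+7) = 1305600 / 91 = 14347.25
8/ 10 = 4/ 5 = 0.80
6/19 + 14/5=296/95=3.12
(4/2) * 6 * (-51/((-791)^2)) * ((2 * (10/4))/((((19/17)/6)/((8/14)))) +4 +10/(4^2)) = -3249873/166431146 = -0.02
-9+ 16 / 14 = -55 / 7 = -7.86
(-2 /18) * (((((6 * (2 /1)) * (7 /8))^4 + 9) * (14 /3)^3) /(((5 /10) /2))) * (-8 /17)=118678000 /459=258557.73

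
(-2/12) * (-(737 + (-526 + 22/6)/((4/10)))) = -3413/36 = -94.81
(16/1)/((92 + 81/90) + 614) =160/7069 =0.02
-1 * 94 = -94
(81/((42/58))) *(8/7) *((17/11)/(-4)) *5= -133110/539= -246.96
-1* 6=-6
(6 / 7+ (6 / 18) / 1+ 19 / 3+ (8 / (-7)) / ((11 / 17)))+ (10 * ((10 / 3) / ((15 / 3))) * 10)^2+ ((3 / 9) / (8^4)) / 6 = 1203049817 / 270336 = 4450.20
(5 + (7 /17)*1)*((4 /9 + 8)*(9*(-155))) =-1083760 /17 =-63750.59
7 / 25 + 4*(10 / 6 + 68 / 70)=5687 / 525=10.83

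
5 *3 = 15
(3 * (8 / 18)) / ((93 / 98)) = 392 / 279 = 1.41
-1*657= -657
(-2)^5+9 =-23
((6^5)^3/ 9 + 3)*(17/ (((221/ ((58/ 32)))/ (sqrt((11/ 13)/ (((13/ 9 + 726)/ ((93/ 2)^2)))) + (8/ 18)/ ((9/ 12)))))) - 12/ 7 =3535094512463/ 819 + 422696301158097*sqrt(936221)/ 35406176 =15867860844.43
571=571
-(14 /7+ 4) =-6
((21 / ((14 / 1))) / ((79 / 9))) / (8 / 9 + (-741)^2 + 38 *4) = 243 / 781010590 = 0.00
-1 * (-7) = 7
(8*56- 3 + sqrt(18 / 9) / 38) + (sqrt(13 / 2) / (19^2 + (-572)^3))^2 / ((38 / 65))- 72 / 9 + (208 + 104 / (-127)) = sqrt(2) / 38 + 217770872326446922437399 / 338058461398329798388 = 644.22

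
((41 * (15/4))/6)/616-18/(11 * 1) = -7859/4928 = -1.59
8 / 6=4 / 3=1.33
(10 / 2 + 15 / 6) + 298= 305.50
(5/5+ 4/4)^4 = 16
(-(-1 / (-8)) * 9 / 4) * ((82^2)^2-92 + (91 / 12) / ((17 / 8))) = -3458724699 / 272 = -12715899.63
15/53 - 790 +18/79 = -3305591/4187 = -789.49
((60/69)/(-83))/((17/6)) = -0.00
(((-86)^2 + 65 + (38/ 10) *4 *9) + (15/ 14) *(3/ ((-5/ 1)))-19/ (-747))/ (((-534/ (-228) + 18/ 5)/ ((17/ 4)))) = 128313906671/ 23614164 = 5433.77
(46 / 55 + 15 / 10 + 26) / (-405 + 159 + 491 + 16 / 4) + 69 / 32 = 2.27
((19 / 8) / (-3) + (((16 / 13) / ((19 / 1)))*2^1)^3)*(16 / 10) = -57105761 / 45207669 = -1.26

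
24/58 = 12/29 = 0.41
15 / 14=1.07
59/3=19.67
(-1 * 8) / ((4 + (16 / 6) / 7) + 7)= -168 / 239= -0.70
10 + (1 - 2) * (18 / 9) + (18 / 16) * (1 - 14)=-53 / 8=-6.62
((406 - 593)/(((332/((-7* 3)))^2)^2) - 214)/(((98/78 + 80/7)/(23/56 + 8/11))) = -71081209327179129/3702435475154944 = -19.20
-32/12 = -8/3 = -2.67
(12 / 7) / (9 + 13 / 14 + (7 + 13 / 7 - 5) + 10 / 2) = 24 / 263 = 0.09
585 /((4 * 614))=585 /2456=0.24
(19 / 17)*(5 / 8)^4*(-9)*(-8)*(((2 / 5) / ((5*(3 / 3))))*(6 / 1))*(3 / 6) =12825 / 4352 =2.95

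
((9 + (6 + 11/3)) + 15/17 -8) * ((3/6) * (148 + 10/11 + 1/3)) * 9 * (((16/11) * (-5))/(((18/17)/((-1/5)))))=11603300/1089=10655.00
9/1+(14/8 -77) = -265/4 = -66.25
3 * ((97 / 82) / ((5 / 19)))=5529 / 410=13.49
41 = 41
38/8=4.75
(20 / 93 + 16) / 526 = 754 / 24459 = 0.03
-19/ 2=-9.50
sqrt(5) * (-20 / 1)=-20 * sqrt(5)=-44.72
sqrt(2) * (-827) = -827 * sqrt(2) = -1169.55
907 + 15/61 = 55342/61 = 907.25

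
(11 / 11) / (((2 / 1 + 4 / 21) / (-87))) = -1827 / 46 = -39.72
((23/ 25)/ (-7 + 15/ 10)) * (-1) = 46/ 275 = 0.17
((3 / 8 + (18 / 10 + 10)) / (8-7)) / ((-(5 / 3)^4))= -39447 / 25000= -1.58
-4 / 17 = -0.24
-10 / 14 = -5 / 7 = -0.71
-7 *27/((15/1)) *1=-63/5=-12.60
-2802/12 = -467/2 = -233.50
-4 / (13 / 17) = -5.23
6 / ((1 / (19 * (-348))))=-39672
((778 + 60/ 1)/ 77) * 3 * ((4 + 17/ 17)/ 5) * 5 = 12570/ 77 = 163.25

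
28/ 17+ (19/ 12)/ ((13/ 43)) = 18257/ 2652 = 6.88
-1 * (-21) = 21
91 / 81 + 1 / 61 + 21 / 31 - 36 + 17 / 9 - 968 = -153216008 / 153171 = -1000.29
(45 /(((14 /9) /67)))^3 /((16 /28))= 19979723685375 /1568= 12742170717.71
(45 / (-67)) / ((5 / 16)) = -144 / 67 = -2.15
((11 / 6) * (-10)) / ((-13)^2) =-55 / 507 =-0.11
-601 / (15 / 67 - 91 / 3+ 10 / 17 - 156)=2053617 / 633926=3.24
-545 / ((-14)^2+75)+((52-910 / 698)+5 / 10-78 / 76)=86541572 / 1797001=48.16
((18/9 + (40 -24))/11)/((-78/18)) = -54/143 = -0.38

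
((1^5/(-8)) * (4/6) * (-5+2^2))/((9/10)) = 5/54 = 0.09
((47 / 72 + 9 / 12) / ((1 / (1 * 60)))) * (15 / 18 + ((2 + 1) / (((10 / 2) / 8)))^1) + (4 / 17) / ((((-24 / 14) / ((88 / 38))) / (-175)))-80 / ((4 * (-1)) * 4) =6218227 / 11628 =534.76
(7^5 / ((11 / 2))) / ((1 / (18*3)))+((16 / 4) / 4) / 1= 1815167 / 11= 165015.18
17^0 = 1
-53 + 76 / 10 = -227 / 5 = -45.40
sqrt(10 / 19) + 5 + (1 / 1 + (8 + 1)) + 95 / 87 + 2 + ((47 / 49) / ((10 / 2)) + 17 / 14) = 20.22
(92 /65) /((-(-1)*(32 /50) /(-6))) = -345 /26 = -13.27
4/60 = 0.07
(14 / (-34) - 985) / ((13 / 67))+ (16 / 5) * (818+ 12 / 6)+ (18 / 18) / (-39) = -125189 / 51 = -2454.69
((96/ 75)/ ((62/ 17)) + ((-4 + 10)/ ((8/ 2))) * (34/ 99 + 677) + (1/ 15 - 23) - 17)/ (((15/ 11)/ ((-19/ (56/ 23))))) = -2425084741/ 434000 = -5587.75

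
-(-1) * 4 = 4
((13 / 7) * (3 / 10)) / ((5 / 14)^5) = 1498224 / 15625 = 95.89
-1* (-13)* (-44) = -572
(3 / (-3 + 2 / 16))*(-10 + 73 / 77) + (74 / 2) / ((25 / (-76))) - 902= -44497902 / 44275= -1005.03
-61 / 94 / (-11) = 61 / 1034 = 0.06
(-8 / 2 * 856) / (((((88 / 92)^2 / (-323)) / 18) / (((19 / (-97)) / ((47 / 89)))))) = -4451927382576 / 551639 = -8070363.74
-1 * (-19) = 19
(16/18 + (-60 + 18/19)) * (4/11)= -39784/1881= -21.15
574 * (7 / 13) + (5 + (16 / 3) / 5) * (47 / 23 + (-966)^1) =-24842083 / 4485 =-5538.93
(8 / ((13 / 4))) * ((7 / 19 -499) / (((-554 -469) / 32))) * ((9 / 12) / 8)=303168 / 84227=3.60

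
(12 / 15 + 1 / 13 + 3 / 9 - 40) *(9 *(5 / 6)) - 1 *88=-4926 / 13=-378.92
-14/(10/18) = -126/5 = -25.20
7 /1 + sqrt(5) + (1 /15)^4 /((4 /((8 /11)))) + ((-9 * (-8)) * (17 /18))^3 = sqrt(5) + 175103218127 /556875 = 314441.24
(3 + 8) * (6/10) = 33/5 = 6.60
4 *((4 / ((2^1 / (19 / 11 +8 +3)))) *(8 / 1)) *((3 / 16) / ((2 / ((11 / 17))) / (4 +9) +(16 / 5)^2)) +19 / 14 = 1392617 / 87402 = 15.93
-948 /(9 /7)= -2212 /3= -737.33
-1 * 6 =-6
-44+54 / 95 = -43.43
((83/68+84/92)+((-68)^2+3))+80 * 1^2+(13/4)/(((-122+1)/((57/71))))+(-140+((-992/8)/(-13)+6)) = 200202762330/43668053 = 4584.65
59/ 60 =0.98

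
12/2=6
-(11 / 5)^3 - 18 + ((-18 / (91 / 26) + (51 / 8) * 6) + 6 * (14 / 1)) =309607 / 3500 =88.46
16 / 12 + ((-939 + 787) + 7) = -431 / 3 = -143.67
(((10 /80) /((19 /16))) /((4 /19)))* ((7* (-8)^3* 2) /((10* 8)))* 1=-44.80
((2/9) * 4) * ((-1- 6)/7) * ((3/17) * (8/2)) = -0.63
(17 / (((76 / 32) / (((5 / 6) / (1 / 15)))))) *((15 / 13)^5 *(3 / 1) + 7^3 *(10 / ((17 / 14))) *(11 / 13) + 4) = 1515046746900 / 7054567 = 214761.13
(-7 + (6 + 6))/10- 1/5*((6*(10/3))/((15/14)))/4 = -13/30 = -0.43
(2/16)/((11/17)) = 17/88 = 0.19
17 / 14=1.21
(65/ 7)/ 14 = 65/ 98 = 0.66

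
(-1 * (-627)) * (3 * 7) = 13167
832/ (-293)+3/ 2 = -785/ 586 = -1.34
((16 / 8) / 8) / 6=1 / 24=0.04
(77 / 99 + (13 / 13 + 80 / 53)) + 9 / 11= 21541 / 5247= 4.11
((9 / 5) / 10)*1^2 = 9 / 50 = 0.18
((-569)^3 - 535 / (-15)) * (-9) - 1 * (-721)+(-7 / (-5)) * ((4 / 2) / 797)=6607052216799 / 3985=1657980481.00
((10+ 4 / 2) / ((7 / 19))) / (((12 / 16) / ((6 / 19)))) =96 / 7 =13.71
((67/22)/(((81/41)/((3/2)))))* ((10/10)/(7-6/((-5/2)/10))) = 2747/36828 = 0.07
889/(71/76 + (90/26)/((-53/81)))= -46551596/228101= -204.08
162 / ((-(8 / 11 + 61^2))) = -1782 / 40939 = -0.04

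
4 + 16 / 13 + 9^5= 767705 / 13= 59054.23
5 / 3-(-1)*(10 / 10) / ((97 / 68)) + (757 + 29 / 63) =4643309 / 6111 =759.83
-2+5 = 3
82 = 82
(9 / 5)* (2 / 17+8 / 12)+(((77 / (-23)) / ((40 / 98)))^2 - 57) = 42041993 / 3597200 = 11.69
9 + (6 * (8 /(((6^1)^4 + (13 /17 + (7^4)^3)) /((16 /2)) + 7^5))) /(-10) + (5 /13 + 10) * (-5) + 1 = -320601959187791 /7647386181955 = -41.92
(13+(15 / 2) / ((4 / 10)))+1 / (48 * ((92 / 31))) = 140239 / 4416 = 31.76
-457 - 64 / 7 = -3263 / 7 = -466.14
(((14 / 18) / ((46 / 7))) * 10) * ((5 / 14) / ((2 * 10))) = 0.02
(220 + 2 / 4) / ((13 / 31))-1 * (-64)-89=13021 / 26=500.81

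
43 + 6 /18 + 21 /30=1321 /30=44.03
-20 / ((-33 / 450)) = 3000 / 11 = 272.73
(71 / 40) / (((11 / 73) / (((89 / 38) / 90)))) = 461287 / 1504800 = 0.31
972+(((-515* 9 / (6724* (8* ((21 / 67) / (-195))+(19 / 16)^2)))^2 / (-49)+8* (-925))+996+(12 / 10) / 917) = -14759846285722700879194318 / 2717201094605728331895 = -5432.00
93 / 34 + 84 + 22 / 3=9595 / 102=94.07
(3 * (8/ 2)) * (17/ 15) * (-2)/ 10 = -68/ 25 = -2.72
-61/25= -2.44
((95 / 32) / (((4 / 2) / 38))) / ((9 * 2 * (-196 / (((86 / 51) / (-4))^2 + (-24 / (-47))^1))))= -607561195 / 55204789248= -0.01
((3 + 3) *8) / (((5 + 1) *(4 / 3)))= 6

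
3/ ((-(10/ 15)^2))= -27/ 4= -6.75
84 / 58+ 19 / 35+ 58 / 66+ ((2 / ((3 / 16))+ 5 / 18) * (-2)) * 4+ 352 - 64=20430044 / 100485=203.31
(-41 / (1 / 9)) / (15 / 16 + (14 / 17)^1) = -100368 / 479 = -209.54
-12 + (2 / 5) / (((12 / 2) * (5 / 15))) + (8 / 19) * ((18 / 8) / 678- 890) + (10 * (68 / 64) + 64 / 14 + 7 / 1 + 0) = -364.34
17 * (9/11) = 153/11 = 13.91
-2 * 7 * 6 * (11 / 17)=-924 / 17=-54.35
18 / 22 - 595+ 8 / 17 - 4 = -111772 / 187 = -597.71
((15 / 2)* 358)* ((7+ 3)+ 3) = 34905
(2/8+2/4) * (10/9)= 0.83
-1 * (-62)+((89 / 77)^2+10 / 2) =405164 / 5929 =68.34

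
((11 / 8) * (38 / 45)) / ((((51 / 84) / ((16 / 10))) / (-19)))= -222376 / 3825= -58.14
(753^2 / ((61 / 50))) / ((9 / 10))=31500500 / 61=516401.64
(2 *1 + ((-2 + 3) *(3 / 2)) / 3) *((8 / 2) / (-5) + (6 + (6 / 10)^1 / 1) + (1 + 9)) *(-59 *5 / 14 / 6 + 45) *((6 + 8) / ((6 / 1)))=275315 / 72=3823.82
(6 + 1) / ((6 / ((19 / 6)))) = 133 / 36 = 3.69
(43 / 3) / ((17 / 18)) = 258 / 17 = 15.18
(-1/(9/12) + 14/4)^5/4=371293/31104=11.94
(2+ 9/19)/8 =47/152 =0.31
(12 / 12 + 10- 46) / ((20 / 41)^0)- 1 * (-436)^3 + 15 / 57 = 1574754604 / 19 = 82881821.26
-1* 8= -8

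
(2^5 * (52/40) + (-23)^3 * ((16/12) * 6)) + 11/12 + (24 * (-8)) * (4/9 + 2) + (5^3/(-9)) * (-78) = -5800769/60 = -96679.48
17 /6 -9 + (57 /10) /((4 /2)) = -199 /60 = -3.32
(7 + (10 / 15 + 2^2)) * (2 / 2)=35 / 3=11.67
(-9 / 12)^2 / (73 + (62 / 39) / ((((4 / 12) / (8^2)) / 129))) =117 / 8205136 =0.00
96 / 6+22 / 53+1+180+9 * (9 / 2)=25219 / 106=237.92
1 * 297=297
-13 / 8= -1.62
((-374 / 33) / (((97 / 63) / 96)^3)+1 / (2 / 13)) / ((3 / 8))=-20057738696012 / 2738019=-7325638.97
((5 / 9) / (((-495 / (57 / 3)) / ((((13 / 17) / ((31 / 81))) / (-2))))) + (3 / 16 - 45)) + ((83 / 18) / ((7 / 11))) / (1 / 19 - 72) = -358591853705 / 7987894992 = -44.89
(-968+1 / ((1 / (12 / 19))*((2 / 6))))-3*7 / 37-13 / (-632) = -429479733 / 444296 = -966.65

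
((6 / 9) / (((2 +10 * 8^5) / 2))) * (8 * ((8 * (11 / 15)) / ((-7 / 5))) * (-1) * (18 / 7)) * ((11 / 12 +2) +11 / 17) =511808 / 409438659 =0.00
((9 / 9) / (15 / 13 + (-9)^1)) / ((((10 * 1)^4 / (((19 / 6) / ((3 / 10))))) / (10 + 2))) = -247 / 153000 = -0.00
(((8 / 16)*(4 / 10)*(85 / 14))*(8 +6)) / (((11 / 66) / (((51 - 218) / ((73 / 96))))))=-1635264 / 73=-22400.88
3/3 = 1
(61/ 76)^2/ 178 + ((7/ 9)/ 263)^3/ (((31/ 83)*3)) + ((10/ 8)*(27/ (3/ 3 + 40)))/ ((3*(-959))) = 166178889178341735989/ 49857141267977756515488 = 0.00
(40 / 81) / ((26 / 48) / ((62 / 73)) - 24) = -19840 / 938601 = -0.02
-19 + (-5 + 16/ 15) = -344/ 15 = -22.93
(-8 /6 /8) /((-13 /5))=5 /78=0.06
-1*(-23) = 23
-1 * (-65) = 65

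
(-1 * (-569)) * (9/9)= 569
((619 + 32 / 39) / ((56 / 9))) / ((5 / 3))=59.77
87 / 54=29 / 18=1.61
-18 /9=-2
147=147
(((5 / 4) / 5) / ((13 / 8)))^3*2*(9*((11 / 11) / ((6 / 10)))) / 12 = 20 / 2197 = 0.01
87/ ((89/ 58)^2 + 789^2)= 292668/ 2094168565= 0.00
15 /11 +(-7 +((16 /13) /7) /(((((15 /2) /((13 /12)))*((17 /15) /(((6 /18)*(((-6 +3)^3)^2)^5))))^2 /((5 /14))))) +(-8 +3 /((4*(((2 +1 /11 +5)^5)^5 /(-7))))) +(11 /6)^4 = 200184342354734001227215605559187903331148788030284126210074243120151533754657 /41666825307905434850735300728877877494104670185979904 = 4804405924267839124197194.00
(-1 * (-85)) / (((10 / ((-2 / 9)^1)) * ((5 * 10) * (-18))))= 17 / 8100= 0.00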